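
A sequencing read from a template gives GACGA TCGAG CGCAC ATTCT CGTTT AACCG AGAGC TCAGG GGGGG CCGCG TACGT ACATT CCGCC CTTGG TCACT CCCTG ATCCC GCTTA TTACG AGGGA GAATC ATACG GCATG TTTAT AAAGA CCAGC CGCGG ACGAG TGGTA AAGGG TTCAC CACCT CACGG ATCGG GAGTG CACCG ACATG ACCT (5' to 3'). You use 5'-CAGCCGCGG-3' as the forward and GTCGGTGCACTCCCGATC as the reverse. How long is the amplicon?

56 bp

Scanning the template, CAGCCGCGG occurs at positions 127–135; this primer anneals to the bottom strand there with its 3' end pointing downstream.
The reverse primer's reverse complement is GATCGGGAGTGCACCGAC, which matches the template at positions 165–182.
Product length = (reverse-primer end) − (forward-primer start) + 1 = 182 − 127 + 1 = 56 bp.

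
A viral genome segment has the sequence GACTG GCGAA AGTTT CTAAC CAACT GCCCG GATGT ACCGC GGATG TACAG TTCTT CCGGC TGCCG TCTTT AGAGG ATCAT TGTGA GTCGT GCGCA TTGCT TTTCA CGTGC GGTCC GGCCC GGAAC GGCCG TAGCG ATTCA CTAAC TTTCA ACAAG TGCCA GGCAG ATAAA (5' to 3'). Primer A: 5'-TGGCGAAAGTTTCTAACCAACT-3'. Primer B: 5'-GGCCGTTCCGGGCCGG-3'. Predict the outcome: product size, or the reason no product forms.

Primer A (TGGCGAAAGTTTCTAACCAACT) matches the top strand at positions 4–25; it acts as a forward primer.
Primer B's reverse complement is CCGGCCCGGAACGGCC, matching the top strand at positions 114–129; it acts as a reverse primer.
The 3' ends face each other across positions 4–129, giving a 126 bp product.

Yes — a 126 bp product.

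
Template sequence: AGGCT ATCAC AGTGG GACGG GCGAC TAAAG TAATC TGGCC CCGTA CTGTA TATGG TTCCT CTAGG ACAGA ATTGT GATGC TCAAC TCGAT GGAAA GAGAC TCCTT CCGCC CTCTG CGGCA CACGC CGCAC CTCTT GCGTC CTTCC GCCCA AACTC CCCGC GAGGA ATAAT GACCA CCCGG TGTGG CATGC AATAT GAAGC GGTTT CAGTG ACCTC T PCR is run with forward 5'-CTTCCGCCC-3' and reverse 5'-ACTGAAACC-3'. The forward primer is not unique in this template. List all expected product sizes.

107 bp, 69 bp

The forward primer CTTCCGCCC matches the top strand at positions 103–111, 141–149.
The reverse primer's reverse complement is GGTTTCAGT, matching at positions 201–209.
Each forward site pairs with the reverse site to give a product ending at position 209: sizes 107, 69 bp.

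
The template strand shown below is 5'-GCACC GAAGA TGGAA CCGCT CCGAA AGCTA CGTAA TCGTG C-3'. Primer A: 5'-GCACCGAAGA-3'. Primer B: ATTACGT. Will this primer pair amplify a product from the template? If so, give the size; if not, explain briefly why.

Primer A (GCACCGAAGA) matches the top strand at positions 1–10; it acts as a forward primer.
Primer B's reverse complement is ACGTAAT, matching the top strand at positions 30–36; it acts as a reverse primer.
The 3' ends face each other across positions 1–36, giving a 36 bp product.

Yes — a 36 bp product.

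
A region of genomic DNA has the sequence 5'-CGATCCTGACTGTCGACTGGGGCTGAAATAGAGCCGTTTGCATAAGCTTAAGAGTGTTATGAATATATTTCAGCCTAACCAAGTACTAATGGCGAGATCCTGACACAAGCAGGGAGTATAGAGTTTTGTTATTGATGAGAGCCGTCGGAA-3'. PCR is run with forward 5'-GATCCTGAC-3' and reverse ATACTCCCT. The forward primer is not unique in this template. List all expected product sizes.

The forward primer GATCCTGAC matches the top strand at positions 2–10, 96–104.
The reverse primer's reverse complement is AGGGAGTAT, matching at positions 111–119.
Each forward site pairs with the reverse site to give a product ending at position 119: sizes 118, 24 bp.

118 bp, 24 bp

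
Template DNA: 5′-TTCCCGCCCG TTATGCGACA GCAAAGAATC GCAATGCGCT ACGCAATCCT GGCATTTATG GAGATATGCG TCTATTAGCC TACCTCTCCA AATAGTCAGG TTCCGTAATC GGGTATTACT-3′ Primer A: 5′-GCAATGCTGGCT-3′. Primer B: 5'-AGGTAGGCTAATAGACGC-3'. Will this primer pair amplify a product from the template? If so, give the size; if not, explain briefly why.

No product — primer A has no binding site in the template.

Primer A (GCAATGCTGGCT) does not match the top strand, and its reverse complement AGCCAGCATTGC does not match either.
With no annealing site for primer A, no amplification occurs.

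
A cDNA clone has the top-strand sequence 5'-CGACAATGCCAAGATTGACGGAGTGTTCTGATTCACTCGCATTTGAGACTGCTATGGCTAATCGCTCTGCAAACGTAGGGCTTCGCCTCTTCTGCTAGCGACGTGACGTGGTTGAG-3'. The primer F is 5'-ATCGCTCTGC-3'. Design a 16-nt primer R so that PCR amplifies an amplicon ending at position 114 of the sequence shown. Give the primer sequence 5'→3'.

5'-CAACCACGTCACGTCG-3'

The forward primer binds at positions 61–70; the product's 3' end on the top strand is position 114.
The reverse primer anneals to the top strand over positions 99–114, i.e. to CGACGTGACGTGGTTG.
Its sequence written 5'→3' is the reverse complement: CAACCACGTCACGTCG.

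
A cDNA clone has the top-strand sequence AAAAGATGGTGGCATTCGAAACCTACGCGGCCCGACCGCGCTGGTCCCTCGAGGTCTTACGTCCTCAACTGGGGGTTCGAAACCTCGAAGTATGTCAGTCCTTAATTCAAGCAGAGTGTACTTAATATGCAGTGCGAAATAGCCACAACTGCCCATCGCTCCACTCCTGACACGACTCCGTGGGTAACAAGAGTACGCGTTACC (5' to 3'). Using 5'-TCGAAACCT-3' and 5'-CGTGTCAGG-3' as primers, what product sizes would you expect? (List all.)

The forward primer TCGAAACCT matches the top strand at positions 16–24, 77–85.
The reverse primer's reverse complement is CCTGACACG, matching at positions 166–174.
Each forward site pairs with the reverse site to give a product ending at position 174: sizes 159, 98 bp.

159 bp, 98 bp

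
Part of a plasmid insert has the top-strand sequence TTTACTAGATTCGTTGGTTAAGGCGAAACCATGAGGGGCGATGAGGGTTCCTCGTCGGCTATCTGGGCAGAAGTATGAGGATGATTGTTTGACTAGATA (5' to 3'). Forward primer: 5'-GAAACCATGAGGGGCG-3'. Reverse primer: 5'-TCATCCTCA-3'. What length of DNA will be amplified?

60 bp

The forward primer matches the template at positions 25–40.
Reverse complement of the reverse primer: TGAGGATGA. This occurs on the top strand at positions 76–84.
Amplicon spans positions 25–84: 60 bp.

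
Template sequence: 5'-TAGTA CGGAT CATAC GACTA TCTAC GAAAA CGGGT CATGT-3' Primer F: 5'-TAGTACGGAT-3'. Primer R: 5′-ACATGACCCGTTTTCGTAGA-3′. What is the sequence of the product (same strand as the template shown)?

Scanning the template, TAGTACGGAT occurs at positions 1–10; this primer anneals to the bottom strand there with its 3' end pointing downstream.
Taking the reverse complement of ACATGACCCGTTTTCGTAGA gives TCTACGAAAACGGGTCATGT, found at positions 21–40 on the template; the primer anneals here to the top strand with its 3' end pointing upstream.
The product is the template from position 1 through 40 (40 bp).

5'-TAGTACGGATCATACGACTATCTACGAAAACGGGTCATGT-3'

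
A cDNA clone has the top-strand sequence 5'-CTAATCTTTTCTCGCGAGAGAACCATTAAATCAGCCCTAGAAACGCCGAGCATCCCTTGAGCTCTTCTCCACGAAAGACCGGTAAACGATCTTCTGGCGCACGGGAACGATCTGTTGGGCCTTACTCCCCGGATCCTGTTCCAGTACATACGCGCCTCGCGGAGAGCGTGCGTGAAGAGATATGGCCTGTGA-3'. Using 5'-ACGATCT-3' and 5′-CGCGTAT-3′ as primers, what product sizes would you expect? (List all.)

69 bp, 48 bp

The forward primer ACGATCT matches the top strand at positions 86–92, 107–113.
The reverse primer's reverse complement is ATACGCG, matching at positions 148–154.
Each forward site pairs with the reverse site to give a product ending at position 154: sizes 69, 48 bp.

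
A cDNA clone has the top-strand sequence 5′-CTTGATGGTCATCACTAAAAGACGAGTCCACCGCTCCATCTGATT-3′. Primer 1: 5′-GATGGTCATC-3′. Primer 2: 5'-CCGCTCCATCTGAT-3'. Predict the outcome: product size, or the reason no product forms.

No product — both primers anneal to the same strand and extend in the same direction.

Primer 1 (GATGGTCATC) matches the top strand at positions 4–13 (3' end points downstream).
Primer 2 (CCGCTCCATCTGAT) also matches the top strand directly, at positions 31–44 — its reverse complement ATCAGATGGAGCGG is not present.
Both primers anneal to the bottom strand with 3' ends pointing the same way, so neither can prime synthesis back toward the other.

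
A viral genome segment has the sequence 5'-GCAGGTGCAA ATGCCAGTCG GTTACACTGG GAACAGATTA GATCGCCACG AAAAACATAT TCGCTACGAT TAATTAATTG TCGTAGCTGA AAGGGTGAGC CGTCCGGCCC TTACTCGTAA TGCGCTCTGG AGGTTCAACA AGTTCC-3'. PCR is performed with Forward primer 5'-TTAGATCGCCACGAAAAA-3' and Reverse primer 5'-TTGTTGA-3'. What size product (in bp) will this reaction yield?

Forward primer TTAGATCGCCACGAAAAA is found on the top strand at positions 38–55.
Taking the reverse complement of TTGTTGA gives TCAACAA, found at positions 135–141 on the template; the primer anneals here to the top strand with its 3' end pointing upstream.
Amplicon spans positions 38–141: 104 bp.

104 bp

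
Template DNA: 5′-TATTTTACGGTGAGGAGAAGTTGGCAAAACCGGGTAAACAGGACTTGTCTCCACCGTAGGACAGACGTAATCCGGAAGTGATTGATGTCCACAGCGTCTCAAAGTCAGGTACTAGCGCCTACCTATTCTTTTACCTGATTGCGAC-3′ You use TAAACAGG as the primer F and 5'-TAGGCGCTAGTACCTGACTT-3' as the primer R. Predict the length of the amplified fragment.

87 bp

Scanning the template, TAAACAGG occurs at positions 35–42; this primer anneals to the bottom strand there with its 3' end pointing downstream.
The reverse primer's reverse complement is AAGTCAGGTACTAGCGCCTA, which matches the template at positions 102–121.
Product length = (reverse-primer end) − (forward-primer start) + 1 = 121 − 35 + 1 = 87 bp.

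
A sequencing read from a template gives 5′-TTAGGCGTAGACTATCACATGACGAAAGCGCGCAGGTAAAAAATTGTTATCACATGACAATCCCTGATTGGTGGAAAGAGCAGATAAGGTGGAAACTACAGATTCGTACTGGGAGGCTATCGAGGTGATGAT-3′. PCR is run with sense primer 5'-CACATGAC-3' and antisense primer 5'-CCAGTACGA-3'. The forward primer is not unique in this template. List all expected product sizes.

The forward primer CACATGAC matches the top strand at positions 16–23, 51–58.
The reverse primer's reverse complement is TCGTACTGG, matching at positions 104–112.
Each forward site pairs with the reverse site to give a product ending at position 112: sizes 97, 62 bp.

97 bp, 62 bp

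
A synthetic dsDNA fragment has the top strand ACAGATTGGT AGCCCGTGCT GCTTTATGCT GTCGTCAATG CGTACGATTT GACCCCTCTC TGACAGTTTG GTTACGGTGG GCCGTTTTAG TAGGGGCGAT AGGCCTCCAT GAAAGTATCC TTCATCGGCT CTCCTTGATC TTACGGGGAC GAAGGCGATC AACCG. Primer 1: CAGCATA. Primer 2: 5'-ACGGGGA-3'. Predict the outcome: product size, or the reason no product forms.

No product — the primers' 3' ends point away from each other.

Primer 1 (CAGCATA) has reverse complement TATGCTG, which matches the top strand at positions 25–31; primer 1 anneals to the top strand there with its 3' end pointing upstream toward position 25.
Primer 2 (ACGGGGA) matches the top strand directly at positions 143–149; it anneals to the bottom strand with its 3' end pointing downstream toward position 149.
The 3' ends diverge (primer 1 extends toward position 1, primer 2 toward position 165), so the primers never converge on a shared product.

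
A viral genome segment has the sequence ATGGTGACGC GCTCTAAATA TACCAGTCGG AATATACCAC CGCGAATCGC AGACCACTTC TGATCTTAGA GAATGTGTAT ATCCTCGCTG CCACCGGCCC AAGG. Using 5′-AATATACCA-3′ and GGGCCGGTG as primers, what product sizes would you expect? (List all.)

84 bp, 70 bp

The forward primer AATATACCA matches the top strand at positions 17–25, 31–39.
The reverse primer's reverse complement is CACCGGCCC, matching at positions 92–100.
Each forward site pairs with the reverse site to give a product ending at position 100: sizes 84, 70 bp.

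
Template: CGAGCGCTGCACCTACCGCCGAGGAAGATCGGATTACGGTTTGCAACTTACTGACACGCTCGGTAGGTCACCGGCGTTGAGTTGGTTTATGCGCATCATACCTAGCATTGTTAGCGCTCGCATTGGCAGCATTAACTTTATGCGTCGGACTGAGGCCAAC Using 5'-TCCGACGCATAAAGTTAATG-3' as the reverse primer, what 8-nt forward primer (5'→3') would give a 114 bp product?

5'-ACGGTTTG-3'

The reverse primer's reverse complement CATTAACTTTATGCGTCGGA matches the template at positions 130–149, so the product ends at position 149.
A 114 bp product then starts at position 149 − 114 + 1 = 36.
The forward primer is identical to the top strand there: ACGGTTTG.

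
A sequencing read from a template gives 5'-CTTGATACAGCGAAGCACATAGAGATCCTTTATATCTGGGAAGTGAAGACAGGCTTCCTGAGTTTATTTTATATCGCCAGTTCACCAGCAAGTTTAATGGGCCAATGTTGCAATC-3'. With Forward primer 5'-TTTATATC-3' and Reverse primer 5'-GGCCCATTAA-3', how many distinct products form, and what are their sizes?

The forward primer TTTATATC matches the top strand at positions 29–36, 68–75.
The reverse primer's reverse complement is TTAATGGGCC, matching at positions 94–103.
Each forward site pairs with the reverse site to give a product ending at position 103: sizes 75, 36 bp.

Two products: 75 bp, 36 bp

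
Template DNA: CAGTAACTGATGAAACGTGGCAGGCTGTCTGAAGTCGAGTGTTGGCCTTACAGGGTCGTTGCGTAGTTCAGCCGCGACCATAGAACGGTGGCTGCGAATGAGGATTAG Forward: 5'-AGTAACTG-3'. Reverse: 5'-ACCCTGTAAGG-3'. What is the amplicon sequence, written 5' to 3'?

5'-AGTAACTGATGAAACGTGGCAGGCTGTCTGAAGTCGAGTGTTGGCCTTACAGGGT-3'

Scanning the template, AGTAACTG occurs at positions 2–9; this primer anneals to the bottom strand there with its 3' end pointing downstream.
Reverse complement of the reverse primer: CCTTACAGGGT. This occurs on the top strand at positions 46–56.
The product is the template from position 2 through 56 (55 bp).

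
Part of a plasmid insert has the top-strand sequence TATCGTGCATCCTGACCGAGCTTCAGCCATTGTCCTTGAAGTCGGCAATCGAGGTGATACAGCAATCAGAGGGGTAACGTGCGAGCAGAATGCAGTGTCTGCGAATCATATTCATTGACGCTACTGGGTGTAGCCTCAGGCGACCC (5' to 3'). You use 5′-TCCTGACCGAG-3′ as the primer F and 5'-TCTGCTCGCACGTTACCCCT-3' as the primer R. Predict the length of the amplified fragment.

80 bp

Scanning the template, TCCTGACCGAG occurs at positions 10–20; this primer anneals to the bottom strand there with its 3' end pointing downstream.
Taking the reverse complement of TCTGCTCGCACGTTACCCCT gives AGGGGTAACGTGCGAGCAGA, found at positions 70–89 on the template; the primer anneals here to the top strand with its 3' end pointing upstream.
Amplicon spans positions 10–89: 80 bp.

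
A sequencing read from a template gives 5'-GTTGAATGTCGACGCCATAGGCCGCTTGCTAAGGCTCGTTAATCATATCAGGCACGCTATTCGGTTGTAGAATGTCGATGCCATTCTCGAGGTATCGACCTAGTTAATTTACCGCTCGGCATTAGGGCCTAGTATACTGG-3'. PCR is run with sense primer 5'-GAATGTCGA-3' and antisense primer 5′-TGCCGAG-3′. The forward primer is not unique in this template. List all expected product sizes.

118 bp, 52 bp

The forward primer GAATGTCGA matches the top strand at positions 4–12, 70–78.
The reverse primer's reverse complement is CTCGGCA, matching at positions 115–121.
Each forward site pairs with the reverse site to give a product ending at position 121: sizes 118, 52 bp.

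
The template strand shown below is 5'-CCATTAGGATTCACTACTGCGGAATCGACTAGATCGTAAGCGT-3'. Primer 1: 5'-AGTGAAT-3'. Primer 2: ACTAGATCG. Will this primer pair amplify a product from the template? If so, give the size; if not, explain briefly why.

No product — the primers' 3' ends point away from each other.

Primer 1 (AGTGAAT) has reverse complement ATTCACT, which matches the top strand at positions 9–15; primer 1 anneals to the top strand there with its 3' end pointing upstream toward position 9.
Primer 2 (ACTAGATCG) matches the top strand directly at positions 28–36; it anneals to the bottom strand with its 3' end pointing downstream toward position 36.
The 3' ends diverge (primer 1 extends toward position 1, primer 2 toward position 43), so the primers never converge on a shared product.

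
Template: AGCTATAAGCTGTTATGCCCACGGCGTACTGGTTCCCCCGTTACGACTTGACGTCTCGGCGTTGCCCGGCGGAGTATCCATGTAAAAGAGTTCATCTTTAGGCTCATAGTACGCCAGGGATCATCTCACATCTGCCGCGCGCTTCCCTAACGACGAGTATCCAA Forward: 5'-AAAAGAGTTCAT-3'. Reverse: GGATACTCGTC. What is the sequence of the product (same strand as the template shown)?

5'-AAAAGAGTTCATCTTTAGGCTCATAGTACGCCAGGGATCATCTCACATCTGCCGCGCGCTTCCCTAACGACGAGTATCC-3'

The forward primer matches the template at positions 84–95.
Reverse complement of the reverse primer: GACGAGTATCC. This occurs on the top strand at positions 152–162.
The product is the template from position 84 through 162 (79 bp).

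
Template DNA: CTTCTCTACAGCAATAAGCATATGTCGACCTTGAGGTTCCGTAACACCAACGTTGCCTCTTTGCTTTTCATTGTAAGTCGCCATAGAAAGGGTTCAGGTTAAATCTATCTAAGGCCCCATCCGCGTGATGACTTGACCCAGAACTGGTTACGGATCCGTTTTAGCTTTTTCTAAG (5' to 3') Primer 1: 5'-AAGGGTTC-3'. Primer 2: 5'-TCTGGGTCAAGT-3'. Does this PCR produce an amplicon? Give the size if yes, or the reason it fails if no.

Primer 1 (AAGGGTTC) matches the top strand at positions 88–95; it acts as a forward primer.
Primer 2's reverse complement is ACTTGACCCAGA, matching the top strand at positions 131–142; it acts as a reverse primer.
The 3' ends face each other across positions 88–142, giving a 55 bp product.

Yes — a 55 bp product.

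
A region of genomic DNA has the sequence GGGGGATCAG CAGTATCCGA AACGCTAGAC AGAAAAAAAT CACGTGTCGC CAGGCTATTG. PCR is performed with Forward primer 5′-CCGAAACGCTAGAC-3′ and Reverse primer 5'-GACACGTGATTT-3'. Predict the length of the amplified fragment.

The forward primer matches the template at positions 17–30.
The reverse primer's reverse complement is AAATCACGTGTC, which matches the template at positions 37–48.
The product runs from position 17 to position 48, so its length is 48 − 17 + 1 = 32 bp.

32 bp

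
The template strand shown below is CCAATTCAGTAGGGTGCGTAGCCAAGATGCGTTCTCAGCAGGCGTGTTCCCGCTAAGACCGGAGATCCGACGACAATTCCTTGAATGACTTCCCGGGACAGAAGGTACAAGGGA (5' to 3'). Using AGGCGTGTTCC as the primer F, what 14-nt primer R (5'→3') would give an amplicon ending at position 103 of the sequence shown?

The forward primer binds at positions 40–50; the product's 3' end on the top strand is position 103.
The reverse primer anneals to the top strand over positions 90–103, i.e. to TTCCCGGGACAGAA.
Its sequence written 5'→3' is the reverse complement: TTCTGTCCCGGGAA.

5'-TTCTGTCCCGGGAA-3'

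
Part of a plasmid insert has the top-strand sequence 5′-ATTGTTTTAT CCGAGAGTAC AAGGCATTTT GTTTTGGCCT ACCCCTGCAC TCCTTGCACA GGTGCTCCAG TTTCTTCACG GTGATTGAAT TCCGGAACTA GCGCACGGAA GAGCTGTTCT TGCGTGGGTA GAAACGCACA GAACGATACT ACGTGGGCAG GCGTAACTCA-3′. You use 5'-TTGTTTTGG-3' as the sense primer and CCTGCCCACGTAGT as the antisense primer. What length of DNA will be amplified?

133 bp

The forward primer matches the template at positions 29–37.
Taking the reverse complement of CCTGCCCACGTAGT gives ACTACGTGGGCAGG, found at positions 148–161 on the template; the primer anneals here to the top strand with its 3' end pointing upstream.
Amplicon spans positions 29–161: 133 bp.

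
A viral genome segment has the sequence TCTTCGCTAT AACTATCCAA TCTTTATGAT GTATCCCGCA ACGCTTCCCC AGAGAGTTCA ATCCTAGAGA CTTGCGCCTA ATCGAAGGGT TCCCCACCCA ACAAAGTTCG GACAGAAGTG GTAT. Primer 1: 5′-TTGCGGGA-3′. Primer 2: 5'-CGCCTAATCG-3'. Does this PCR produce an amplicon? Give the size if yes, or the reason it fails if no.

Primer 1 (TTGCGGGA) has reverse complement TCCCGCAA, which matches the top strand at positions 34–41; primer 1 anneals to the top strand there with its 3' end pointing upstream toward position 34.
Primer 2 (CGCCTAATCG) matches the top strand directly at positions 75–84; it anneals to the bottom strand with its 3' end pointing downstream toward position 84.
The 3' ends diverge (primer 1 extends toward position 1, primer 2 toward position 124), so the primers never converge on a shared product.

No product — the primers' 3' ends point away from each other.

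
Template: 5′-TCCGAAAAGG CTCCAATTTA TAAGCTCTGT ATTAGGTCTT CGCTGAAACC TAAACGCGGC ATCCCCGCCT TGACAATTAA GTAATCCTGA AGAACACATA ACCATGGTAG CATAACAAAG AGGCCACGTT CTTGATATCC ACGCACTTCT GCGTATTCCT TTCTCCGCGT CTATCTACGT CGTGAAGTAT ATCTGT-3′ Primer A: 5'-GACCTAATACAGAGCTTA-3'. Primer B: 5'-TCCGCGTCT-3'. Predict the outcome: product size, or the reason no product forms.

No product — the primers' 3' ends point away from each other.

Primer A (GACCTAATACAGAGCTTA) has reverse complement TAAGCTCTGTATTAGGTC, which matches the top strand at positions 21–38; primer A anneals to the top strand there with its 3' end pointing upstream toward position 21.
Primer B (TCCGCGTCT) matches the top strand directly at positions 164–172; it anneals to the bottom strand with its 3' end pointing downstream toward position 172.
The 3' ends diverge (primer A extends toward position 1, primer B toward position 196), so the primers never converge on a shared product.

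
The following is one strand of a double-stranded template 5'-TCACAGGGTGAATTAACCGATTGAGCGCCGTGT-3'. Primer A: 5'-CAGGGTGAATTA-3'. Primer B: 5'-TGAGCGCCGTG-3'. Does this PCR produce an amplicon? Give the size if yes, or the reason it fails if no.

Primer A (CAGGGTGAATTA) matches the top strand at positions 4–15 (3' end points downstream).
Primer B (TGAGCGCCGTG) also matches the top strand directly, at positions 22–32 — its reverse complement CACGGCGCTCA is not present.
Both primers anneal to the bottom strand with 3' ends pointing the same way, so neither can prime synthesis back toward the other.

No product — both primers anneal to the same strand and extend in the same direction.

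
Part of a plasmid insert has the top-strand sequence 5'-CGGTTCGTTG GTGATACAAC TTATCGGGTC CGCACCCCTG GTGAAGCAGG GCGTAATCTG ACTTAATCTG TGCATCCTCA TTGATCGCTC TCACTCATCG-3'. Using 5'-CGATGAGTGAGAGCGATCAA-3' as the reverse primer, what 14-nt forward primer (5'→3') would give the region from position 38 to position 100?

5'-CTGGTGAAGCAGGG-3'

The reverse primer's reverse complement TTGATCGCTCTCACTCATCG matches the template at positions 81–100; the product starts at position 38.
The forward primer is identical to the top strand over positions 38–51: CTGGTGAAGCAGGG.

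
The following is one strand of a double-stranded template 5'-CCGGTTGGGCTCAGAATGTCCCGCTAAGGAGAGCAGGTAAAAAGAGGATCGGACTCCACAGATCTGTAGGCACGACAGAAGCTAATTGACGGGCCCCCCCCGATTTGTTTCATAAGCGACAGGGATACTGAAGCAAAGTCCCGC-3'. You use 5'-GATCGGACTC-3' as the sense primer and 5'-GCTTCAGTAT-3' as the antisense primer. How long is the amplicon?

Scanning the template, GATCGGACTC occurs at positions 47–56; this primer anneals to the bottom strand there with its 3' end pointing downstream.
The reverse primer's reverse complement is ATACTGAAGC, which matches the template at positions 125–134.
Product length = (reverse-primer end) − (forward-primer start) + 1 = 134 − 47 + 1 = 88 bp.

88 bp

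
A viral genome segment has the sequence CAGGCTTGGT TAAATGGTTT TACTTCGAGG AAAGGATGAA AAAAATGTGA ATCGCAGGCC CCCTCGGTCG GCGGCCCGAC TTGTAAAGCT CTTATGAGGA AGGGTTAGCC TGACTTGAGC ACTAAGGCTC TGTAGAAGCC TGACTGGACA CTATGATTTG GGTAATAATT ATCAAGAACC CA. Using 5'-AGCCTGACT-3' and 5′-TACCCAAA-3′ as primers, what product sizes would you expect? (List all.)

58 bp, 28 bp

The forward primer AGCCTGACT matches the top strand at positions 107–115, 137–145.
The reverse primer's reverse complement is TTTGGGTA, matching at positions 157–164.
Each forward site pairs with the reverse site to give a product ending at position 164: sizes 58, 28 bp.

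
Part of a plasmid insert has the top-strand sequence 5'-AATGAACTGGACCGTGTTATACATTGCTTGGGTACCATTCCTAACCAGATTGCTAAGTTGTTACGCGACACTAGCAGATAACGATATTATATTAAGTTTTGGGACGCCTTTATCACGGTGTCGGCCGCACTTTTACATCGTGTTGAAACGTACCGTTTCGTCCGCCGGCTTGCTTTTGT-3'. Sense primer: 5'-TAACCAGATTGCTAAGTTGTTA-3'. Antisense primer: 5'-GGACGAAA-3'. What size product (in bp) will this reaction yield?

Forward primer TAACCAGATTGCTAAGTTGTTA is found on the top strand at positions 42–63.
The reverse primer's reverse complement is TTTCGTCC, which matches the template at positions 156–163.
Product length = (reverse-primer end) − (forward-primer start) + 1 = 163 − 42 + 1 = 122 bp.

122 bp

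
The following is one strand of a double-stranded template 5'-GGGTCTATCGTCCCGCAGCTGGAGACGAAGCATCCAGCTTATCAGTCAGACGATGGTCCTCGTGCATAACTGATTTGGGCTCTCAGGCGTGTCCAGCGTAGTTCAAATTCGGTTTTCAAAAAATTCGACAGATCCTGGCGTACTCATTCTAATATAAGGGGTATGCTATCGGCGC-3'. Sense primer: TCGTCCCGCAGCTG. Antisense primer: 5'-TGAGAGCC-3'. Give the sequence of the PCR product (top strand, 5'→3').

Scanning the template, TCGTCCCGCAGCTG occurs at positions 8–21; this primer anneals to the bottom strand there with its 3' end pointing downstream.
The reverse primer's reverse complement is GGCTCTCA, which matches the template at positions 78–85.
The product is the template from position 8 through 85 (78 bp).

5'-TCGTCCCGCAGCTGGAGACGAAGCATCCAGCTTATCAGTCAGACGATGGTCCTCGTGCATAACTGATTTGGGCTCTCA-3'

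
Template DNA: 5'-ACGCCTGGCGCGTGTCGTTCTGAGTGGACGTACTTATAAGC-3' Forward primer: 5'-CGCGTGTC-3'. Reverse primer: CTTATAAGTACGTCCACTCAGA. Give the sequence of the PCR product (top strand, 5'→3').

The forward primer matches the template at positions 9–16.
Reverse complement of the reverse primer: TCTGAGTGGACGTACTTATAAG. This occurs on the top strand at positions 19–40.
The product is the template from position 9 through 40 (32 bp).

5'-CGCGTGTCGTTCTGAGTGGACGTACTTATAAG-3'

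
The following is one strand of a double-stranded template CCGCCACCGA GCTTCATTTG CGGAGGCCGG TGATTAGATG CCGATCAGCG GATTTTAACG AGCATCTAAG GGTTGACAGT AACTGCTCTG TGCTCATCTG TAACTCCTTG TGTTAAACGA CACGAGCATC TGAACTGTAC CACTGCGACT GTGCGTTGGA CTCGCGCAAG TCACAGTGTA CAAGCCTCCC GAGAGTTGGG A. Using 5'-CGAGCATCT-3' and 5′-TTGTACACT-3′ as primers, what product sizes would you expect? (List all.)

125 bp, 61 bp

The forward primer CGAGCATCT matches the top strand at positions 59–67, 123–131.
The reverse primer's reverse complement is AGTGTACAA, matching at positions 175–183.
Each forward site pairs with the reverse site to give a product ending at position 183: sizes 125, 61 bp.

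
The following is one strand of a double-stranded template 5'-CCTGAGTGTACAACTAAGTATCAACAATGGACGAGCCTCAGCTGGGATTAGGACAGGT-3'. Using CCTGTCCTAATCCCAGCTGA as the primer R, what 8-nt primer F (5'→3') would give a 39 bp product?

The reverse primer's reverse complement TCAGCTGGGATTAGGACAGG matches the template at positions 38–57, so the product ends at position 57.
A 39 bp product then starts at position 57 − 39 + 1 = 19.
The forward primer is identical to the top strand there: TATCAACA.

5'-TATCAACA-3'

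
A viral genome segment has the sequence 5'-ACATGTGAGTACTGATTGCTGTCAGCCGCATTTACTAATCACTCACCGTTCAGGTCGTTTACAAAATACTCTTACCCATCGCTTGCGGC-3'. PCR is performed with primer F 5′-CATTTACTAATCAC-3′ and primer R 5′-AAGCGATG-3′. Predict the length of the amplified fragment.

Scanning the template, CATTTACTAATCAC occurs at positions 29–42; this primer anneals to the bottom strand there with its 3' end pointing downstream.
The reverse primer's reverse complement is CATCGCTT, which matches the template at positions 77–84.
Amplicon spans positions 29–84: 56 bp.

56 bp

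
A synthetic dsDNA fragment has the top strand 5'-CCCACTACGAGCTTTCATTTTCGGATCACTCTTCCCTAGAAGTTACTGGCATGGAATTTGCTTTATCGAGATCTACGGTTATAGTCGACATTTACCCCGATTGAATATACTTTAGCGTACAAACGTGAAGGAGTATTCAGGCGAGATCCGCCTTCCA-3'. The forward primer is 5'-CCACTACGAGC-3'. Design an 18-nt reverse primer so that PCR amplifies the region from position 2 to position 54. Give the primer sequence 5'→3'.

The product's 3' end on the top strand is position 54.
The reverse primer anneals to the top strand over positions 37–54, i.e. to TAGAAGTTACTGGCATGG.
Its sequence written 5'→3' is the reverse complement: CCATGCCAGTAACTTCTA.

5'-CCATGCCAGTAACTTCTA-3'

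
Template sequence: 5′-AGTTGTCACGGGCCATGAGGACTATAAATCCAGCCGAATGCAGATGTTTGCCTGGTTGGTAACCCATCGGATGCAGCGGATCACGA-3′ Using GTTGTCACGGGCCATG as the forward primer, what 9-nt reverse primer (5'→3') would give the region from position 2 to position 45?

The product's 3' end on the top strand is position 45.
The reverse primer anneals to the top strand over positions 37–45, i.e. to AATGCAGAT.
Its sequence written 5'→3' is the reverse complement: ATCTGCATT.

5'-ATCTGCATT-3'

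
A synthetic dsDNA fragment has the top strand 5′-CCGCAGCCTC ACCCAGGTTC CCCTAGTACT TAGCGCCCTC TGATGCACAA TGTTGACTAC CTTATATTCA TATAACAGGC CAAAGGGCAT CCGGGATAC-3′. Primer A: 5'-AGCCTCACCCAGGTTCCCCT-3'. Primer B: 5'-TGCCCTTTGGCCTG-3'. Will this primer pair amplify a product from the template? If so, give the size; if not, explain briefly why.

Yes — an 85 bp product.

Primer A (AGCCTCACCCAGGTTCCCCT) matches the top strand at positions 5–24; it acts as a forward primer.
Primer B's reverse complement is CAGGCCAAAGGGCA, matching the top strand at positions 76–89; it acts as a reverse primer.
The 3' ends face each other across positions 5–89, giving an 85 bp product.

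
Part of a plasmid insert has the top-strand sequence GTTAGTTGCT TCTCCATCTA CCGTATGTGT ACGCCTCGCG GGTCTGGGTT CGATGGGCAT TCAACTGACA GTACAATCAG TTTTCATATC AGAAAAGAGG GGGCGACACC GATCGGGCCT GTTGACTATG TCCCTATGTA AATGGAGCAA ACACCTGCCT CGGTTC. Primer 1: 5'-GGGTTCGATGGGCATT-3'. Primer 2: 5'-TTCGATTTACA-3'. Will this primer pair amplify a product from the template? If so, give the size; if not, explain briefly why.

Primer 2 (TTCGATTTACA) does not match the top strand, and its reverse complement TGTAAATCGAA does not match either.
With no annealing site for primer 2, no amplification occurs.

No product — primer 2 has no binding site in the template.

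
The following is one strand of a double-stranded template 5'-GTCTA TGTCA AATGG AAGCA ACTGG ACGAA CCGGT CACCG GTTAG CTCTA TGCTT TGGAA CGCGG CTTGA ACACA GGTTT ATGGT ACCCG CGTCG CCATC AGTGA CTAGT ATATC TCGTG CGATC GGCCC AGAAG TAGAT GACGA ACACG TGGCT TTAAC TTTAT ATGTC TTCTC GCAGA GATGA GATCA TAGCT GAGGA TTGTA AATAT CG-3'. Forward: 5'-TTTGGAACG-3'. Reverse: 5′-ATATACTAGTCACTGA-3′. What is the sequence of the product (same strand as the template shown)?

Forward primer TTTGGAACG is found on the top strand at positions 54–62.
The reverse primer's reverse complement is TCAGTGACTAGTATAT, which matches the template at positions 99–114.
The product is the template from position 54 through 114 (61 bp).

5'-TTTGGAACGCGGCTTGAACACAGGTTTATGGTACCCGCGTCGCCATCAGTGACTAGTATAT-3'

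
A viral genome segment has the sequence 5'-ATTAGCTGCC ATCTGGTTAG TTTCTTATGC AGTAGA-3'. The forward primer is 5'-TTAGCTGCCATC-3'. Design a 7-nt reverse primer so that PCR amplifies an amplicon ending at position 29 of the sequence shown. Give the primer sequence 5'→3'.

The forward primer binds at positions 2–13; the product's 3' end on the top strand is position 29.
The reverse primer anneals to the top strand over positions 23–29, i.e. to TCTTATG.
Its sequence written 5'→3' is the reverse complement: CATAAGA.

5'-CATAAGA-3'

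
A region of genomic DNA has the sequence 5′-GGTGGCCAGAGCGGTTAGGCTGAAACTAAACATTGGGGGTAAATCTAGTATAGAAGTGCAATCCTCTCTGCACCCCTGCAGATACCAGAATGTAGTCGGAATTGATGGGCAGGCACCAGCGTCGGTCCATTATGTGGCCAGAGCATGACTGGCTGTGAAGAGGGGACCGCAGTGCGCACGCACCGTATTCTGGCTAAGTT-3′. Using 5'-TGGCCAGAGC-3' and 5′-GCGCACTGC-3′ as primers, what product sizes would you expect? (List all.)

175 bp, 43 bp

The forward primer TGGCCAGAGC matches the top strand at positions 3–12, 135–144.
The reverse primer's reverse complement is GCAGTGCGC, matching at positions 169–177.
Each forward site pairs with the reverse site to give a product ending at position 177: sizes 175, 43 bp.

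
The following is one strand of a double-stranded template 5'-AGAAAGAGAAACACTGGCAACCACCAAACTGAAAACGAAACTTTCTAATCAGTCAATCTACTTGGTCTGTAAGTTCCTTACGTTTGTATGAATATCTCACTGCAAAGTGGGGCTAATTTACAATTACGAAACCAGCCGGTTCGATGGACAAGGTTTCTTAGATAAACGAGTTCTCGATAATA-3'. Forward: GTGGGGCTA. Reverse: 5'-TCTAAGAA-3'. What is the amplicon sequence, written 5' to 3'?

5'-GTGGGGCTAATTTACAATTACGAAACCAGCCGGTTCGATGGACAAGGTTTCTTAGA-3'

The forward primer matches the template at positions 107–115.
Reverse complement of the reverse primer: TTCTTAGA. This occurs on the top strand at positions 155–162.
The product is the template from position 107 through 162 (56 bp).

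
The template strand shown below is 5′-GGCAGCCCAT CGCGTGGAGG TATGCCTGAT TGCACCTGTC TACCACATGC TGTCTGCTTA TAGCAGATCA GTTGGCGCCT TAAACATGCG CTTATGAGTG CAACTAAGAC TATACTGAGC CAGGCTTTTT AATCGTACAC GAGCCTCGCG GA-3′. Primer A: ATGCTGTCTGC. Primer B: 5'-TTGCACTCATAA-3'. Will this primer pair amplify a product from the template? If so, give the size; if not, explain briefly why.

Primer A (ATGCTGTCTGC) matches the top strand at positions 47–57; it acts as a forward primer.
Primer B's reverse complement is TTATGAGTGCAA, matching the top strand at positions 92–103; it acts as a reverse primer.
The 3' ends face each other across positions 47–103, giving a 57 bp product.

Yes — a 57 bp product.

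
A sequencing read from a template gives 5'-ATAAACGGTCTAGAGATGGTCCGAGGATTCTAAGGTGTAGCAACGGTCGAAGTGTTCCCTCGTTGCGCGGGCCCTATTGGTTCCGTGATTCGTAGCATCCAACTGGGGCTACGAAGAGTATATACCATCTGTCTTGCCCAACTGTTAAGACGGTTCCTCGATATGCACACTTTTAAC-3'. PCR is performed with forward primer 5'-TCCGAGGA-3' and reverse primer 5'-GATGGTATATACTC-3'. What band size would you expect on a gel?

The forward primer matches the template at positions 20–27.
Taking the reverse complement of GATGGTATATACTC gives GAGTATATACCATC, found at positions 116–129 on the template; the primer anneals here to the top strand with its 3' end pointing upstream.
Amplicon spans positions 20–129: 110 bp.

110 bp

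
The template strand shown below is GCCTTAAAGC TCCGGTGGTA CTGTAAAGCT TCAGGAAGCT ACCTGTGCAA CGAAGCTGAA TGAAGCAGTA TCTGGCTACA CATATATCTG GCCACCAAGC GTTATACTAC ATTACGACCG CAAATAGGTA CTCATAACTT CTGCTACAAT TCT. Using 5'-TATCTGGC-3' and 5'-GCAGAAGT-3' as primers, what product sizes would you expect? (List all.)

The forward primer TATCTGGC matches the top strand at positions 69–76, 85–92.
The reverse primer's reverse complement is ACTTCTGC, matching at positions 137–144.
Each forward site pairs with the reverse site to give a product ending at position 144: sizes 76, 60 bp.

76 bp, 60 bp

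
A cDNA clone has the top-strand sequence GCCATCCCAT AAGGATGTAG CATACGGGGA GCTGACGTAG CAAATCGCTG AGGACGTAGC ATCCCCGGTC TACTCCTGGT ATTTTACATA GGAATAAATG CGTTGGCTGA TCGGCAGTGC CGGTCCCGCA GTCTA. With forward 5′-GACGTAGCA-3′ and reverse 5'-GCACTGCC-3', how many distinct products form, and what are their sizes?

Two products: 87 bp, 68 bp

The forward primer GACGTAGCA matches the top strand at positions 34–42, 53–61.
The reverse primer's reverse complement is GGCAGTGC, matching at positions 113–120.
Each forward site pairs with the reverse site to give a product ending at position 120: sizes 87, 68 bp.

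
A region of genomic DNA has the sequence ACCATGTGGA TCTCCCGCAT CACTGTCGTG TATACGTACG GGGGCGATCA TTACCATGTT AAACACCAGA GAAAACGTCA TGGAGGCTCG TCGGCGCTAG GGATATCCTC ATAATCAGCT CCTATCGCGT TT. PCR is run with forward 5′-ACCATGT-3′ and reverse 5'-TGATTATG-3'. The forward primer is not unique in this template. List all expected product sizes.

117 bp, 65 bp

The forward primer ACCATGT matches the top strand at positions 1–7, 53–59.
The reverse primer's reverse complement is CATAATCA, matching at positions 110–117.
Each forward site pairs with the reverse site to give a product ending at position 117: sizes 117, 65 bp.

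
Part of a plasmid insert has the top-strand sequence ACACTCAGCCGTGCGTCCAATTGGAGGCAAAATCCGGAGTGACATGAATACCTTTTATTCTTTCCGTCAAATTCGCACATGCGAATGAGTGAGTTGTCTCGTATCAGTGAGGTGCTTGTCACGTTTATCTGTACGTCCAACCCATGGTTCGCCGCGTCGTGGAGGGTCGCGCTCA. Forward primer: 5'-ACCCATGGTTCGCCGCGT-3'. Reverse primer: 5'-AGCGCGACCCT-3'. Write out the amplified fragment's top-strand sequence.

Scanning the template, ACCCATGGTTCGCCGCGT occurs at positions 140–157; this primer anneals to the bottom strand there with its 3' end pointing downstream.
Taking the reverse complement of AGCGCGACCCT gives AGGGTCGCGCT, found at positions 163–173 on the template; the primer anneals here to the top strand with its 3' end pointing upstream.
The product is the template from position 140 through 173 (34 bp).

5'-ACCCATGGTTCGCCGCGTCGTGGAGGGTCGCGCT-3'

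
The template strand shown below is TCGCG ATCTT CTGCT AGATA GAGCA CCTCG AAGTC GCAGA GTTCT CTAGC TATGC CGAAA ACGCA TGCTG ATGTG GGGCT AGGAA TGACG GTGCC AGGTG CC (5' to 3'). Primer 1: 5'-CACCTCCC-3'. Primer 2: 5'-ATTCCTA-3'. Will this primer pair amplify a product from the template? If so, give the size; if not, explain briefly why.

No product — primer 1 has no binding site in the template.

Primer 1 (CACCTCCC) does not match the top strand, and its reverse complement GGGAGGTG does not match either.
With no annealing site for primer 1, no amplification occurs.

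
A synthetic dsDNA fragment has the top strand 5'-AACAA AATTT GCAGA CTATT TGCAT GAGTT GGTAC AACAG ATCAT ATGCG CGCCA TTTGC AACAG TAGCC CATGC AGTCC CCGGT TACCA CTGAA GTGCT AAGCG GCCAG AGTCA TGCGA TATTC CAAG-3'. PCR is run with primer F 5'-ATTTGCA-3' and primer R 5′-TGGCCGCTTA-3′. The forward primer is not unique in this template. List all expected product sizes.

103 bp, 92 bp, 55 bp

The forward primer ATTTGCA matches the top strand at positions 7–13, 18–24, 55–61.
The reverse primer's reverse complement is TAAGCGGCCA, matching at positions 100–109.
Each forward site pairs with the reverse site to give a product ending at position 109: sizes 103, 92, 55 bp.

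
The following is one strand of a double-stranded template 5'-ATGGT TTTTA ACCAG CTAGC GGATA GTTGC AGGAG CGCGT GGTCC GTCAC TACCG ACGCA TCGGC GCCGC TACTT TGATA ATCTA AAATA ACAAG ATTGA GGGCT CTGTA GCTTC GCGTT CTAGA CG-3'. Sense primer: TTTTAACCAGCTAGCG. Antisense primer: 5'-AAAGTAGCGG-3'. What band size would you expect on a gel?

71 bp

The forward primer matches the template at positions 6–21.
Taking the reverse complement of AAAGTAGCGG gives CCGCTACTTT, found at positions 67–76 on the template; the primer anneals here to the top strand with its 3' end pointing upstream.
Product length = (reverse-primer end) − (forward-primer start) + 1 = 76 − 6 + 1 = 71 bp.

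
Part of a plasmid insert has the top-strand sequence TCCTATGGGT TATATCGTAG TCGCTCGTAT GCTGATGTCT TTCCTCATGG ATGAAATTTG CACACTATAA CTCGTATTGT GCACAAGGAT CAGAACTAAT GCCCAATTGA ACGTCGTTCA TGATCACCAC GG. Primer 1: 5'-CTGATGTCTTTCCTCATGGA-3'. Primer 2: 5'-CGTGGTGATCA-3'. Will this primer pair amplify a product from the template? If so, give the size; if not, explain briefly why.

Yes — a 100 bp product.

Primer 1 (CTGATGTCTTTCCTCATGGA) matches the top strand at positions 32–51; it acts as a forward primer.
Primer 2's reverse complement is TGATCACCACG, matching the top strand at positions 121–131; it acts as a reverse primer.
The 3' ends face each other across positions 32–131, giving a 100 bp product.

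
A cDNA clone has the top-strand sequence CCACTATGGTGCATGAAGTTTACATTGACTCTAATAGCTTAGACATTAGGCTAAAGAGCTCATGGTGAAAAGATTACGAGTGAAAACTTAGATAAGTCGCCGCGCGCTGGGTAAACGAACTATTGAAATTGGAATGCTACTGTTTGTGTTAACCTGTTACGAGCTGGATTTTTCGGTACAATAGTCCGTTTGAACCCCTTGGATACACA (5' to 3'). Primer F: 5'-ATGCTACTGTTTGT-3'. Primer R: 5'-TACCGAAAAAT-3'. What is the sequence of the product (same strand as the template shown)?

Forward primer ATGCTACTGTTTGT is found on the top strand at positions 134–147.
The reverse primer's reverse complement is ATTTTTCGGTA, which matches the template at positions 168–178.
The product is the template from position 134 through 178 (45 bp).

5'-ATGCTACTGTTTGTGTTAACCTGTTACGAGCTGGATTTTTCGGTA-3'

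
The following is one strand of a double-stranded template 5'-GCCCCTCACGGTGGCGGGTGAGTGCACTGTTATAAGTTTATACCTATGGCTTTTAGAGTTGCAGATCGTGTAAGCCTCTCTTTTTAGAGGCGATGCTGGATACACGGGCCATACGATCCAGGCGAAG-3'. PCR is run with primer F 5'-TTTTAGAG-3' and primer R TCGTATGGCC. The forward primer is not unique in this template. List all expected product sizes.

The forward primer TTTTAGAG matches the top strand at positions 51–58, 82–89.
The reverse primer's reverse complement is GGCCATACGA, matching at positions 107–116.
Each forward site pairs with the reverse site to give a product ending at position 116: sizes 66, 35 bp.

66 bp, 35 bp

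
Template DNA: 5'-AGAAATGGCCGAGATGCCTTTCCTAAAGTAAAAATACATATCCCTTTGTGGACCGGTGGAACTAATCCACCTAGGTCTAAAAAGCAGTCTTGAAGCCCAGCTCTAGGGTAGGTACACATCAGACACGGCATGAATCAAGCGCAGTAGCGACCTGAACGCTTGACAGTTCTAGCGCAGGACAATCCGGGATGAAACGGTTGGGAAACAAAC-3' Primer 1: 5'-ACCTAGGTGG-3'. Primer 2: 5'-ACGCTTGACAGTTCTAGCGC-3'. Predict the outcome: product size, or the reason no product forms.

Primer 1 (ACCTAGGTGG) has reverse complement CCACCTAGGT, which matches the top strand at positions 67–76; primer 1 anneals to the top strand there with its 3' end pointing upstream toward position 67.
Primer 2 (ACGCTTGACAGTTCTAGCGC) matches the top strand directly at positions 156–175; it anneals to the bottom strand with its 3' end pointing downstream toward position 175.
The 3' ends diverge (primer 1 extends toward position 1, primer 2 toward position 210), so the primers never converge on a shared product.

No product — the primers' 3' ends point away from each other.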